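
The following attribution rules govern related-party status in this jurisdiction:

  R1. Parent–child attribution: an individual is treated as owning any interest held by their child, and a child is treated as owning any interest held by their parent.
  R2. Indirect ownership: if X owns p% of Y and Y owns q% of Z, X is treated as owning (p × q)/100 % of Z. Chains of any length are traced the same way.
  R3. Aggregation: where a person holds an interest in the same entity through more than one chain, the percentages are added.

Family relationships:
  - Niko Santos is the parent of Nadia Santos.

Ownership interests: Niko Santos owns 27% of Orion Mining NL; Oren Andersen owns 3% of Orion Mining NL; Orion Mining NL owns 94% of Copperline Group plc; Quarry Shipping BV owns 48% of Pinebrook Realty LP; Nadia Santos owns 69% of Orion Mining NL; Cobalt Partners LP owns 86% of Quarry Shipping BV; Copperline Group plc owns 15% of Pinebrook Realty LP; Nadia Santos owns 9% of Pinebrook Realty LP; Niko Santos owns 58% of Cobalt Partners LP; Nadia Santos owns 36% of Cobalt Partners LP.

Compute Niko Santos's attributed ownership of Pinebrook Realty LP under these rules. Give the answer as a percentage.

By parent–child attribution (R1), Niko Santos is treated as also owning Nadia Santos's interest in Cobalt Partners LP, giving 58% + 36% = 94%.
By parent–child attribution (R1), Niko Santos is treated as also owning Nadia Santos's interest in Orion Mining NL, giving 27% + 69% = 96%.
By parent–child attribution (R1), Niko Santos is treated as owning Nadia Santos's 9% interest in Pinebrook Realty LP.
Chain via Cobalt Partners LP → Quarry Shipping BV (R2): 94% × 86% × 48% = 38.8032% of Pinebrook Realty LP.
Chain via Orion Mining NL → Copperline Group plc (R2): 96% × 94% × 15% = 13.536% of Pinebrook Realty LP.
Direct interest in Pinebrook Realty LP: 9%.
Aggregating (R3): 38.8032% + 13.536% + 9% = 61.3392%.

61.3392%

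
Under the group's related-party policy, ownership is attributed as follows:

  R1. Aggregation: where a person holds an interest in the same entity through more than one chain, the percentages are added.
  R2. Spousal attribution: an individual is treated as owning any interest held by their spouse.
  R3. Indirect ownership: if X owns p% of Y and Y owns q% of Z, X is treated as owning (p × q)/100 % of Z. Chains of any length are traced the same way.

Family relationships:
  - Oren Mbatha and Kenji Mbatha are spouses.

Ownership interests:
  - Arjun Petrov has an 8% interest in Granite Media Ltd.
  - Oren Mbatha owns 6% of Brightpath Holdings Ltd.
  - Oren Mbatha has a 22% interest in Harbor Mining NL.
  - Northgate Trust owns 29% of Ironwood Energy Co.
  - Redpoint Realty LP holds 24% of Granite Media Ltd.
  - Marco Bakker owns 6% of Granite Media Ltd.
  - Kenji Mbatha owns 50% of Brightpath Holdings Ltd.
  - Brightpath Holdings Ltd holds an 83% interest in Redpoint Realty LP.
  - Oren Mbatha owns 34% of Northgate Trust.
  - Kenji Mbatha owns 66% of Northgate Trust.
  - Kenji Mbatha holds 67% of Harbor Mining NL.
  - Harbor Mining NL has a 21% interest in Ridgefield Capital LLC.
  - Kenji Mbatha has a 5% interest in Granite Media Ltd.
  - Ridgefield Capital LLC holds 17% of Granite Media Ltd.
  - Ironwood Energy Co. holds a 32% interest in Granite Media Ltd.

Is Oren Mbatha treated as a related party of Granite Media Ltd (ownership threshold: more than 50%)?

No

By spousal attribution (R2), Oren Mbatha is treated as also owning Kenji Mbatha's interest in Northgate Trust, giving 34% + 66% = 100%.
By spousal attribution (R2), Oren Mbatha is treated as also owning Kenji Mbatha's interest in Brightpath Holdings Ltd, giving 6% + 50% = 56%.
By spousal attribution (R2), Oren Mbatha is treated as also owning Kenji Mbatha's interest in Harbor Mining NL, giving 22% + 67% = 89%.
By spousal attribution (R2), Oren Mbatha is treated as owning Kenji Mbatha's 5% interest in Granite Media Ltd.
Chain via Northgate Trust → Ironwood Energy Co. (R3): 100% × 29% × 32% = 9.28% of Granite Media Ltd.
Chain via Brightpath Holdings Ltd → Redpoint Realty LP (R3): 56% × 83% × 24% = 11.1552% of Granite Media Ltd.
Chain via Harbor Mining NL → Ridgefield Capital LLC (R3): 89% × 21% × 17% = 3.1773% of Granite Media Ltd.
Direct interest in Granite Media Ltd: 5%.
Aggregating (R1): 9.28% + 11.1552% + 3.1773% + 5% = 28.6125%.
28.6125% does not exceed the 50% threshold, so Oren is not a related party to Granite Media Ltd.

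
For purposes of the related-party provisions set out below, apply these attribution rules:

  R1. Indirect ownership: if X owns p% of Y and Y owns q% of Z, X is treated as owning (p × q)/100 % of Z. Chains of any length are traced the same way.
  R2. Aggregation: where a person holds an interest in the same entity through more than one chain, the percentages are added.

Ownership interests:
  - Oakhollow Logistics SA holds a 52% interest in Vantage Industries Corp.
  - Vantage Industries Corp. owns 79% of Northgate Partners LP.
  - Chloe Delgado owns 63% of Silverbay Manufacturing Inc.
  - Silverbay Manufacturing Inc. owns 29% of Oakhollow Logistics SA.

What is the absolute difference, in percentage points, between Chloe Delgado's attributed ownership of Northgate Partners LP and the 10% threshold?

2.494684

Chain via Silverbay Manufacturing Inc. → Oakhollow Logistics SA → Vantage Industries Corp. (R1): 63% × 29% × 52% × 79% = 7.505316% of Northgate Partners LP.
7.505316% falls short of the 10% threshold by 2.494684 percentage points.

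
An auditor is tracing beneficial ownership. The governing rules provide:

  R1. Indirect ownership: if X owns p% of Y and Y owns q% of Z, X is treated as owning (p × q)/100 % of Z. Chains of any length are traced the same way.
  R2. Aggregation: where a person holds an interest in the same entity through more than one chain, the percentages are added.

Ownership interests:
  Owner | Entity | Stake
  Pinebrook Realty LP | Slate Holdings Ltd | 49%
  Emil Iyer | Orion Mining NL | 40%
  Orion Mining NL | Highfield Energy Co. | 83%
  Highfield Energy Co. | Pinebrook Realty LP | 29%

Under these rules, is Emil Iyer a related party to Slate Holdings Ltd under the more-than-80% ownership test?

No

Chain via Orion Mining NL → Highfield Energy Co. → Pinebrook Realty LP (R1): 40% × 83% × 29% × 49% = 4.71772% of Slate Holdings Ltd.
4.71772% does not exceed the 80% threshold, so Emil is not a related party to Slate Holdings Ltd.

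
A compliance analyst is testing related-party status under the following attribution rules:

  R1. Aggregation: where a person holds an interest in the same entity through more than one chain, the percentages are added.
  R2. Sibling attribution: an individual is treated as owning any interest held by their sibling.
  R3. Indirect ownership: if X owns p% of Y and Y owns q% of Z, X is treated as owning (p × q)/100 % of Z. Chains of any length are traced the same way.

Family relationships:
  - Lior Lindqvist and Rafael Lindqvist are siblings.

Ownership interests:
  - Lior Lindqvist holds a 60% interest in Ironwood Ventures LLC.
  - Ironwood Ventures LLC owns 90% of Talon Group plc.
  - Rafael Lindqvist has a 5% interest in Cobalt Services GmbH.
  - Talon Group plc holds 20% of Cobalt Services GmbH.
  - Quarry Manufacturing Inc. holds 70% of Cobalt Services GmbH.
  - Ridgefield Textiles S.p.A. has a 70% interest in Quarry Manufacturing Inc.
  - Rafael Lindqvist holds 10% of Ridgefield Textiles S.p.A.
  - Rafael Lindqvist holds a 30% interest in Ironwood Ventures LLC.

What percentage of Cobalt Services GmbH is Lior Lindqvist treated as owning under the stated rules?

26.1%

By sibling attribution (R2), Lior Lindqvist is treated as also owning Rafael Lindqvist's interest in Ironwood Ventures LLC, giving 60% + 30% = 90%.
By sibling attribution (R2), Lior Lindqvist is treated as owning Rafael Lindqvist's 10% interest in Ridgefield Textiles S.p.A.
By sibling attribution (R2), Lior Lindqvist is treated as owning Rafael Lindqvist's 5% interest in Cobalt Services GmbH.
Chain via Ironwood Ventures LLC → Talon Group plc (R3): 90% × 90% × 20% = 16.2% of Cobalt Services GmbH.
Chain via Ridgefield Textiles S.p.A. → Quarry Manufacturing Inc. (R3): 10% × 70% × 70% = 4.9% of Cobalt Services GmbH.
Direct interest in Cobalt Services GmbH: 5%.
Aggregating (R1): 16.2% + 4.9% + 5% = 26.1%.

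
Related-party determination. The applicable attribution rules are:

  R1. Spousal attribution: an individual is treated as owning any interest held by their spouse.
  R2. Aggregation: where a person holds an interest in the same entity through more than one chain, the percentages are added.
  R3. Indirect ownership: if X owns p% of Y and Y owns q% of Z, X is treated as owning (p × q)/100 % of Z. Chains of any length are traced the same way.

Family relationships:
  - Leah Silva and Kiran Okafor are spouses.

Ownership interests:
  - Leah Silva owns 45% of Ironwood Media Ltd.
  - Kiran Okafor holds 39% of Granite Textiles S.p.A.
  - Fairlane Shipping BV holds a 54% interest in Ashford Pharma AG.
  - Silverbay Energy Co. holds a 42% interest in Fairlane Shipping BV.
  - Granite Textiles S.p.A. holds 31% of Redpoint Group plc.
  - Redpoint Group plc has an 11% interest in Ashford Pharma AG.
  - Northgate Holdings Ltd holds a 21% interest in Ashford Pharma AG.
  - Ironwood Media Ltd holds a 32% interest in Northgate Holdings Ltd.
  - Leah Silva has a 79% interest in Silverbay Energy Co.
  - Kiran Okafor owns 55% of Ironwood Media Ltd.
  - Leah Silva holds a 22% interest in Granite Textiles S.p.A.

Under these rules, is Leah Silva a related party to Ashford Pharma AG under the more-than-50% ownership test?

By spousal attribution (R1), Leah Silva is treated as also owning Kiran Okafor's interest in Ironwood Media Ltd, giving 45% + 55% = 100%.
By spousal attribution (R1), Leah Silva is treated as also owning Kiran Okafor's interest in Granite Textiles S.p.A, giving 22% + 39% = 61%.
Chain via Ironwood Media Ltd → Northgate Holdings Ltd (R3): 100% × 32% × 21% = 6.72% of Ashford Pharma AG.
Chain via Granite Textiles S.p.A. → Redpoint Group plc (R3): 61% × 31% × 11% = 2.0801% of Ashford Pharma AG.
Chain via Silverbay Energy Co. → Fairlane Shipping BV (R3): 79% × 42% × 54% = 17.9172% of Ashford Pharma AG.
Aggregating (R2): 6.72% + 2.0801% + 17.9172% = 26.7173%.
26.7173% does not exceed the 50% threshold, so Leah is not a related party to Ashford Pharma AG.

No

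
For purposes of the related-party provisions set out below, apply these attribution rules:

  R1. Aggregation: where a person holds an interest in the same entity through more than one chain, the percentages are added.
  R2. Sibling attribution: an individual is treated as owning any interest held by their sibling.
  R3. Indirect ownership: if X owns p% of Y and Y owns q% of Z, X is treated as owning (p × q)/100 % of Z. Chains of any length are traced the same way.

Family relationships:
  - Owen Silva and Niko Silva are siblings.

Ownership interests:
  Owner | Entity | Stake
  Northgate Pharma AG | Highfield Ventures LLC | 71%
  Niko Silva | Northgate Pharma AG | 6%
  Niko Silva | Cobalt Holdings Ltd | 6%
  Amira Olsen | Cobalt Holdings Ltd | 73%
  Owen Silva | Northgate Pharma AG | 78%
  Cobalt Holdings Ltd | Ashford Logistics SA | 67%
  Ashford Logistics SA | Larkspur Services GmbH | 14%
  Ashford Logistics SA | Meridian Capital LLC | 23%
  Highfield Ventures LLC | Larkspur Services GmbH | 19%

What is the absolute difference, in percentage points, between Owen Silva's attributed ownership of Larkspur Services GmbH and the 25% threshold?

By sibling attribution (R2), Owen Silva is treated as also owning Niko Silva's interest in Northgate Pharma AG, giving 78% + 6% = 84%.
By sibling attribution (R2), Owen Silva is treated as owning Niko Silva's 6% interest in Cobalt Holdings Ltd.
Chain via Northgate Pharma AG → Highfield Ventures LLC (R3): 84% × 71% × 19% = 11.3316% of Larkspur Services GmbH.
Chain via Cobalt Holdings Ltd → Ashford Logistics SA (R3): 6% × 67% × 14% = 0.5628% of Larkspur Services GmbH.
Aggregating (R1): 11.3316% + 0.5628% = 11.8944%.
11.8944% falls short of the 25% threshold by 13.1056 percentage points.

13.1056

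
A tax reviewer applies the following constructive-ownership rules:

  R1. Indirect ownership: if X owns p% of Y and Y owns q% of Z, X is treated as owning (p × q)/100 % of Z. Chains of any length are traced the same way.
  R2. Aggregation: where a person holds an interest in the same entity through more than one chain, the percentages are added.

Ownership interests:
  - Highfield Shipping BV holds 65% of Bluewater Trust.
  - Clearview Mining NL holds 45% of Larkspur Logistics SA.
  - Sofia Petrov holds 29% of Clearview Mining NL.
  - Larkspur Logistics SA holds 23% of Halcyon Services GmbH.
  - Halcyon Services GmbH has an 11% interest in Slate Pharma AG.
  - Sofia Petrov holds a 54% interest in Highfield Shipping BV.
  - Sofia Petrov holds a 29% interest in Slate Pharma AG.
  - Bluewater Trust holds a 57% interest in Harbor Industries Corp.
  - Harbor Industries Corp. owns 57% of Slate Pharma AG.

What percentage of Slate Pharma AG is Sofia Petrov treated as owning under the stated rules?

Chain via Clearview Mining NL → Larkspur Logistics SA → Halcyon Services GmbH (R1): 29% × 45% × 23% × 11% = 0.330165% of Slate Pharma AG.
Chain via Highfield Shipping BV → Bluewater Trust → Harbor Industries Corp. (R1): 54% × 65% × 57% × 57% = 11.40399% of Slate Pharma AG.
Direct interest in Slate Pharma AG: 29%.
Aggregating (R2): 0.330165% + 11.40399% + 29% = 40.734155%.

40.734155%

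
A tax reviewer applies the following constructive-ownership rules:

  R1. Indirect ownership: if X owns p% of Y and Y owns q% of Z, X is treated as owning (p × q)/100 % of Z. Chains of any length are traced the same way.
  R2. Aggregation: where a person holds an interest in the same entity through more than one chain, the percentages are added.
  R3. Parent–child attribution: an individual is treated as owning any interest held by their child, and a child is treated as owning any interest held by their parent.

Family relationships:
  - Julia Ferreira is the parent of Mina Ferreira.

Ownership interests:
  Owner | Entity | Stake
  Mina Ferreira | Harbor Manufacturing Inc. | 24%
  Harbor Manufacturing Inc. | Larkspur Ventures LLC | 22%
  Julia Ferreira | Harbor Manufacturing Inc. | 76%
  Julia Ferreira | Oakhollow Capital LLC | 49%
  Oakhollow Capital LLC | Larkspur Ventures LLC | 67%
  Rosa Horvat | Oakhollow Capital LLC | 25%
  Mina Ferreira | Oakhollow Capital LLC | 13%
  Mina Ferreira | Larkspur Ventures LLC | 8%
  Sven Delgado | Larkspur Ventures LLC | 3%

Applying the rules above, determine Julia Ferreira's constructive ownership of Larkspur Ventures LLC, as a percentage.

By parent–child attribution (R3), Julia Ferreira is treated as also owning Mina Ferreira's interest in Oakhollow Capital LLC, giving 49% + 13% = 62%.
By parent–child attribution (R3), Julia Ferreira is treated as also owning Mina Ferreira's interest in Harbor Manufacturing Inc, giving 76% + 24% = 100%.
By parent–child attribution (R3), Julia Ferreira is treated as owning Mina Ferreira's 8% interest in Larkspur Ventures LLC.
Chain via Oakhollow Capital LLC (R1): 62% × 67% = 41.54% of Larkspur Ventures LLC.
Chain via Harbor Manufacturing Inc. (R1): 100% × 22% = 22% of Larkspur Ventures LLC.
Direct interest in Larkspur Ventures LLC: 8%.
Aggregating (R2): 41.54% + 22% + 8% = 71.54%.

71.54%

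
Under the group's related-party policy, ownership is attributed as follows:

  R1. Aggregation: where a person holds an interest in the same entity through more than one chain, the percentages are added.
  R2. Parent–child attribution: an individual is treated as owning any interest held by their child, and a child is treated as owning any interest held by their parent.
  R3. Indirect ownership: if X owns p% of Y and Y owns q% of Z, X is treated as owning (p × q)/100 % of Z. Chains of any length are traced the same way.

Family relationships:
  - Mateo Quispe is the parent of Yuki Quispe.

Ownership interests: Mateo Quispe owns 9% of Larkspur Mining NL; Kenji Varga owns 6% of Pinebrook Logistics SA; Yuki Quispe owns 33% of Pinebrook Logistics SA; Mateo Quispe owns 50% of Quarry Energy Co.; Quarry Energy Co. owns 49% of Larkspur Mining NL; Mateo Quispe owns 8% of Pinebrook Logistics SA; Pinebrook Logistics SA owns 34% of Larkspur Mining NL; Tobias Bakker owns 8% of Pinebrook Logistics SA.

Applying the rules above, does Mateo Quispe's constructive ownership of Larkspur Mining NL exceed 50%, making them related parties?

By parent–child attribution (R2), Mateo Quispe is treated as also owning Yuki Quispe's interest in Pinebrook Logistics SA, giving 8% + 33% = 41%.
Chain via Pinebrook Logistics SA (R3): 41% × 34% = 13.94% of Larkspur Mining NL.
Chain via Quarry Energy Co. (R3): 50% × 49% = 24.5% of Larkspur Mining NL.
Direct interest in Larkspur Mining NL: 9%.
Aggregating (R1): 13.94% + 24.5% + 9% = 47.44%.
47.44% does not exceed the 50% threshold, so Mateo is not a related party to Larkspur Mining NL.

No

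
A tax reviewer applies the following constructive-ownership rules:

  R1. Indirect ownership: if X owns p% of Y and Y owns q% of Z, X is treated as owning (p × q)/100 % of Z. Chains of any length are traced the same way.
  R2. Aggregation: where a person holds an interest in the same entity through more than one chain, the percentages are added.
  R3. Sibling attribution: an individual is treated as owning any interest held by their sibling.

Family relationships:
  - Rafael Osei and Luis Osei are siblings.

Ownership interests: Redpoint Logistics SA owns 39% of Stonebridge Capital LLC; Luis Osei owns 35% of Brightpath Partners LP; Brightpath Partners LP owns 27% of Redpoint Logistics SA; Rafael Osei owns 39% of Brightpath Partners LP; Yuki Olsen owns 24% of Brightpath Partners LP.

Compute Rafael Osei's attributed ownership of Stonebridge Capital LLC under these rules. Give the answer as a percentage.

By sibling attribution (R3), Rafael Osei is treated as also owning Luis Osei's interest in Brightpath Partners LP, giving 39% + 35% = 74%.
Chain via Brightpath Partners LP → Redpoint Logistics SA (R1): 74% × 27% × 39% = 7.7922% of Stonebridge Capital LLC.

7.7922%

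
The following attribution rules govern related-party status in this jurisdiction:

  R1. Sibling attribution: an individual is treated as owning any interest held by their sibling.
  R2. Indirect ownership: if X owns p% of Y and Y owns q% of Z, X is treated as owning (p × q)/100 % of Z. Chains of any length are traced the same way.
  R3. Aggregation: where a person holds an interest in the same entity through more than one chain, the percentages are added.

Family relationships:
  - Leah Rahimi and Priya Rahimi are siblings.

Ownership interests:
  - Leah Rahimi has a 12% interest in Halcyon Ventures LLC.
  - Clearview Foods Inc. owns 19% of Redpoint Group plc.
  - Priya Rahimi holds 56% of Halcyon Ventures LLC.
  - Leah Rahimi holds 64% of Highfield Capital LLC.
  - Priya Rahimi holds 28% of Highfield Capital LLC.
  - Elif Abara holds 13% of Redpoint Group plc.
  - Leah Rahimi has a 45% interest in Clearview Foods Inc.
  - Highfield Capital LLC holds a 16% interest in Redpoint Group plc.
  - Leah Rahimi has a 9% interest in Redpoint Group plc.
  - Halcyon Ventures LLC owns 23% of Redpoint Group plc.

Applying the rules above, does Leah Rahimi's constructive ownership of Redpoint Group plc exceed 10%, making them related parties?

By sibling attribution (R1), Leah Rahimi is treated as also owning Priya Rahimi's interest in Halcyon Ventures LLC, giving 12% + 56% = 68%.
By sibling attribution (R1), Leah Rahimi is treated as also owning Priya Rahimi's interest in Highfield Capital LLC, giving 64% + 28% = 92%.
Chain via Halcyon Ventures LLC (R2): 68% × 23% = 15.64% of Redpoint Group plc.
Chain via Highfield Capital LLC (R2): 92% × 16% = 14.72% of Redpoint Group plc.
Chain via Clearview Foods Inc. (R2): 45% × 19% = 8.55% of Redpoint Group plc.
Direct interest in Redpoint Group plc: 9%.
Aggregating (R3): 15.64% + 14.72% + 8.55% + 9% = 47.91%.
47.91% exceeds the 10% threshold, so Leah is a related party to Redpoint Group plc.

Yes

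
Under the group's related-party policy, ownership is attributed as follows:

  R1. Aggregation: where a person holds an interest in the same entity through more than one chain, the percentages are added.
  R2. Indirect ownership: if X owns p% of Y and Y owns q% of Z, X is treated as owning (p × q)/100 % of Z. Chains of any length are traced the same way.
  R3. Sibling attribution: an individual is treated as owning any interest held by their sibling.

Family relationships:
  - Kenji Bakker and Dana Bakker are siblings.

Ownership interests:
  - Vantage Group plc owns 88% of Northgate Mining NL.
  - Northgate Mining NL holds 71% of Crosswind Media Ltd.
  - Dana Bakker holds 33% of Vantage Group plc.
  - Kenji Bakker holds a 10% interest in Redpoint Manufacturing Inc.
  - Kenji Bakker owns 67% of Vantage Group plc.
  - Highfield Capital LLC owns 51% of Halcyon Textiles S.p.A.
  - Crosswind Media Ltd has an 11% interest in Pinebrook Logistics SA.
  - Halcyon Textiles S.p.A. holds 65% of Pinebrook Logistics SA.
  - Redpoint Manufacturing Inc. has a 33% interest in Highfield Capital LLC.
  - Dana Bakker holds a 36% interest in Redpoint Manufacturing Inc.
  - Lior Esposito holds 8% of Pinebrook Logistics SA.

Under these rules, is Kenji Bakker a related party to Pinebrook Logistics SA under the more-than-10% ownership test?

By sibling attribution (R3), Kenji Bakker is treated as also owning Dana Bakker's interest in Redpoint Manufacturing Inc, giving 10% + 36% = 46%.
By sibling attribution (R3), Kenji Bakker is treated as also owning Dana Bakker's interest in Vantage Group plc, giving 67% + 33% = 100%.
Chain via Redpoint Manufacturing Inc. → Highfield Capital LLC → Halcyon Textiles S.p.A. (R2): 46% × 33% × 51% × 65% = 5.03217% of Pinebrook Logistics SA.
Chain via Vantage Group plc → Northgate Mining NL → Crosswind Media Ltd (R2): 100% × 88% × 71% × 11% = 6.8728% of Pinebrook Logistics SA.
Aggregating (R1): 5.03217% + 6.8728% = 11.90497%.
11.90497% exceeds the 10% threshold, so Kenji is a related party to Pinebrook Logistics SA.

Yes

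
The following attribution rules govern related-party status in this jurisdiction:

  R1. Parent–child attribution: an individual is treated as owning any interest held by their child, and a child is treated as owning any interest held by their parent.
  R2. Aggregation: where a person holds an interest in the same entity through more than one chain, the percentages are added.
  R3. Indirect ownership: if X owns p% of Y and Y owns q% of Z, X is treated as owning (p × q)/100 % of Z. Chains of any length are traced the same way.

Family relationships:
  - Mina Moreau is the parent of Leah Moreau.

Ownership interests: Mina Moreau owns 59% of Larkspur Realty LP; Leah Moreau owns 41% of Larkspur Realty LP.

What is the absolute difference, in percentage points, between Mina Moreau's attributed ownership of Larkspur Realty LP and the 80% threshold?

20

By parent–child attribution (R1), Mina Moreau is treated as also owning Leah Moreau's interest in Larkspur Realty LP, giving 59% + 41% = 100%.
Direct interest in Larkspur Realty LP: 100%.
100% exceeds the 80% threshold by 20 percentage points.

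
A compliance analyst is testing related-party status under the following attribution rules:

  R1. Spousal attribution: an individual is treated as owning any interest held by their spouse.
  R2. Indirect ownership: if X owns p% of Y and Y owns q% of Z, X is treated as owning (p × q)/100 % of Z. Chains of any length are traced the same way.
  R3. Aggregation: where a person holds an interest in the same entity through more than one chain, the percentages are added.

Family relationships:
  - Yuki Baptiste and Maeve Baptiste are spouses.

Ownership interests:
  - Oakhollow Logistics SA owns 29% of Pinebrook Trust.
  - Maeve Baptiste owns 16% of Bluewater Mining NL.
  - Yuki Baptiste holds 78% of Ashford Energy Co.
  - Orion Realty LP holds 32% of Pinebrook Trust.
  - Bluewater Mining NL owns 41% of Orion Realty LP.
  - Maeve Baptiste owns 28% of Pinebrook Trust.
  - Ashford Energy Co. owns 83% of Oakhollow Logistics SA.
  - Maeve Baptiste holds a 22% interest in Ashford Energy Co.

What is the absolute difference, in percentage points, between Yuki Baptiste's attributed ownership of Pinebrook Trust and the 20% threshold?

34.1692

By spousal attribution (R1), Yuki Baptiste is treated as also owning Maeve Baptiste's interest in Ashford Energy Co, giving 78% + 22% = 100%.
By spousal attribution (R1), Yuki Baptiste is treated as owning Maeve Baptiste's 16% interest in Bluewater Mining NL.
By spousal attribution (R1), Yuki Baptiste is treated as owning Maeve Baptiste's 28% interest in Pinebrook Trust.
Chain via Ashford Energy Co. → Oakhollow Logistics SA (R2): 100% × 83% × 29% = 24.07% of Pinebrook Trust.
Chain via Bluewater Mining NL → Orion Realty LP (R2): 16% × 41% × 32% = 2.0992% of Pinebrook Trust.
Direct interest in Pinebrook Trust: 28%.
Aggregating (R3): 24.07% + 2.0992% + 28% = 54.1692%.
54.1692% exceeds the 20% threshold by 34.1692 percentage points.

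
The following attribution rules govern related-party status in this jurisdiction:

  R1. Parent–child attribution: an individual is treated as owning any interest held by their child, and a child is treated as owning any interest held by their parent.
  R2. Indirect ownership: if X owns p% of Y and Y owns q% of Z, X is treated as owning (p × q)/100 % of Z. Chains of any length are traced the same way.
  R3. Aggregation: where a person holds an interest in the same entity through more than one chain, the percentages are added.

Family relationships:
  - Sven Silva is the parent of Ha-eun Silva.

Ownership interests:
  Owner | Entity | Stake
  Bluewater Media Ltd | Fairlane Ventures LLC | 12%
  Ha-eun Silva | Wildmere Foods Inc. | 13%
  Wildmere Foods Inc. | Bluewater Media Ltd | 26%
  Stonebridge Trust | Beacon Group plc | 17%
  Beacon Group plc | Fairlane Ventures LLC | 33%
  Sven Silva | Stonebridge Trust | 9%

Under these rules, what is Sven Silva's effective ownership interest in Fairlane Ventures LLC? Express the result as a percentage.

By parent–child attribution (R1), Sven Silva is treated as owning Ha-eun Silva's 13% interest in Wildmere Foods Inc.
Chain via Stonebridge Trust → Beacon Group plc (R2): 9% × 17% × 33% = 0.5049% of Fairlane Ventures LLC.
Chain via Wildmere Foods Inc. → Bluewater Media Ltd (R2): 13% × 26% × 12% = 0.4056% of Fairlane Ventures LLC.
Aggregating (R3): 0.5049% + 0.4056% = 0.9105%.

0.9105%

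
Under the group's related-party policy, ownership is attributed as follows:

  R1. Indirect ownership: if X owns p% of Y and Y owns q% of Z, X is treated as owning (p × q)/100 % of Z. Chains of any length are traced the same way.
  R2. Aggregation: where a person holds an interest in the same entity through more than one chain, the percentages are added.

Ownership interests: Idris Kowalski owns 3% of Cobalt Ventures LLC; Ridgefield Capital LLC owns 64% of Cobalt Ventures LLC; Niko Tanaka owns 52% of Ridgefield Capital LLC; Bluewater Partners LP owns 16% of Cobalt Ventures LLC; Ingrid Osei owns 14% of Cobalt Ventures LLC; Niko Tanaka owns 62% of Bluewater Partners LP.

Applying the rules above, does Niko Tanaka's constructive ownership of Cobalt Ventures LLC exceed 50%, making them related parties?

Chain via Bluewater Partners LP (R1): 62% × 16% = 9.92% of Cobalt Ventures LLC.
Chain via Ridgefield Capital LLC (R1): 52% × 64% = 33.28% of Cobalt Ventures LLC.
Aggregating (R2): 9.92% + 33.28% = 43.2%.
43.2% does not exceed the 50% threshold, so Niko is not a related party to Cobalt Ventures LLC.

No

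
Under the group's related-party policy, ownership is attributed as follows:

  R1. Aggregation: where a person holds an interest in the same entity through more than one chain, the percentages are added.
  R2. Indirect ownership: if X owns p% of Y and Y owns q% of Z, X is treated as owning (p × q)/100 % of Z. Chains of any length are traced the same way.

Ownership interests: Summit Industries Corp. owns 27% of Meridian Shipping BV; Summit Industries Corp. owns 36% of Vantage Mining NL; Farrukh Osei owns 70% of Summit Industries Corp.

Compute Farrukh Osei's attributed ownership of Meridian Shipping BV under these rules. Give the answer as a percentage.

Chain via Summit Industries Corp. (R2): 70% × 27% = 18.9% of Meridian Shipping BV.

18.9%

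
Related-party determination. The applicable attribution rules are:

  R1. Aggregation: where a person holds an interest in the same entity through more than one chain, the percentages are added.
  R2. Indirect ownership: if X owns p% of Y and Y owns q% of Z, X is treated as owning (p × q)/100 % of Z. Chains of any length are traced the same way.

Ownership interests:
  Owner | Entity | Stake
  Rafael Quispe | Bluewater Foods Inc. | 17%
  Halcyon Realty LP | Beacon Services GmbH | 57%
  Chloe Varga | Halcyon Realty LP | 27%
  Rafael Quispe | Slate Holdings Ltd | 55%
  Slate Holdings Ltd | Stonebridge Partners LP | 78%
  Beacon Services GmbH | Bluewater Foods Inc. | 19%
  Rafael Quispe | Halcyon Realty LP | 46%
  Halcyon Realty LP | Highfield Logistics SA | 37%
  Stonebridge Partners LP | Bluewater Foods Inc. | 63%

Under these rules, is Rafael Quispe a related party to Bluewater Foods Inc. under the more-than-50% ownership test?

Chain via Halcyon Realty LP → Beacon Services GmbH (R2): 46% × 57% × 19% = 4.9818% of Bluewater Foods Inc.
Chain via Slate Holdings Ltd → Stonebridge Partners LP (R2): 55% × 78% × 63% = 27.027% of Bluewater Foods Inc.
Direct interest in Bluewater Foods Inc: 17%.
Aggregating (R1): 4.9818% + 27.027% + 17% = 49.0088%.
49.0088% does not exceed the 50% threshold, so Rafael is not a related party to Bluewater Foods Inc.

No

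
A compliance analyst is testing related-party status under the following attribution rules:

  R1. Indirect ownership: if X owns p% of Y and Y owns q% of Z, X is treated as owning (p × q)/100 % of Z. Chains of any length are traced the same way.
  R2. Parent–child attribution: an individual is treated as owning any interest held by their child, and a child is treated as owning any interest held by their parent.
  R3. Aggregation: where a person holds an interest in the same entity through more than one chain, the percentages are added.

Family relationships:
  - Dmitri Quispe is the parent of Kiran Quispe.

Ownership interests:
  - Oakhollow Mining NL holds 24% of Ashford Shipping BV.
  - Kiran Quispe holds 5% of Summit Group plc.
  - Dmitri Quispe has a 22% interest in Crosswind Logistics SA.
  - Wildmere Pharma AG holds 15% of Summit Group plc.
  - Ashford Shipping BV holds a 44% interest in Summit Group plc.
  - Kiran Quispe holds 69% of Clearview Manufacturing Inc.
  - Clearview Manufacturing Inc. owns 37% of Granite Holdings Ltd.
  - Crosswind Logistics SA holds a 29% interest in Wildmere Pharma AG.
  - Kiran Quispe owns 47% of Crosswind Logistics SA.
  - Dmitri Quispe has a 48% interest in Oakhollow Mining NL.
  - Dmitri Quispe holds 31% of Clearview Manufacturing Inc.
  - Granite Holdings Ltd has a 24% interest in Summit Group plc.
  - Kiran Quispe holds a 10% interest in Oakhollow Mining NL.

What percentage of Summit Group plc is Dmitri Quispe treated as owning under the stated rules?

23.0063%

By parent–child attribution (R2), Dmitri Quispe is treated as also owning Kiran Quispe's interest in Clearview Manufacturing Inc, giving 31% + 69% = 100%.
By parent–child attribution (R2), Dmitri Quispe is treated as also owning Kiran Quispe's interest in Crosswind Logistics SA, giving 22% + 47% = 69%.
By parent–child attribution (R2), Dmitri Quispe is treated as also owning Kiran Quispe's interest in Oakhollow Mining NL, giving 48% + 10% = 58%.
By parent–child attribution (R2), Dmitri Quispe is treated as owning Kiran Quispe's 5% interest in Summit Group plc.
Chain via Clearview Manufacturing Inc. → Granite Holdings Ltd (R1): 100% × 37% × 24% = 8.88% of Summit Group plc.
Chain via Crosswind Logistics SA → Wildmere Pharma AG (R1): 69% × 29% × 15% = 3.0015% of Summit Group plc.
Chain via Oakhollow Mining NL → Ashford Shipping BV (R1): 58% × 24% × 44% = 6.1248% of Summit Group plc.
Direct interest in Summit Group plc: 5%.
Aggregating (R3): 8.88% + 3.0015% + 6.1248% + 5% = 23.0063%.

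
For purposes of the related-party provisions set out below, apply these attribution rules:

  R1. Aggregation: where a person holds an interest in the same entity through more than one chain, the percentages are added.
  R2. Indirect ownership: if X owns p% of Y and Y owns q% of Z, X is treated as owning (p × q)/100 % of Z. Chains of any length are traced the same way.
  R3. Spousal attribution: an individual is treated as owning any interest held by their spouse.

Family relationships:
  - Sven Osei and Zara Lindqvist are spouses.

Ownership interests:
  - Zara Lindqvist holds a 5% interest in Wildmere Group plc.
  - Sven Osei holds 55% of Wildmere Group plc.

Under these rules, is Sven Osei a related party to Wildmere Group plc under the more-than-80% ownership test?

No

By spousal attribution (R3), Sven Osei is treated as also owning Zara Lindqvist's interest in Wildmere Group plc, giving 55% + 5% = 60%.
Direct interest in Wildmere Group plc: 60%.
60% does not exceed the 80% threshold, so Sven is not a related party to Wildmere Group plc.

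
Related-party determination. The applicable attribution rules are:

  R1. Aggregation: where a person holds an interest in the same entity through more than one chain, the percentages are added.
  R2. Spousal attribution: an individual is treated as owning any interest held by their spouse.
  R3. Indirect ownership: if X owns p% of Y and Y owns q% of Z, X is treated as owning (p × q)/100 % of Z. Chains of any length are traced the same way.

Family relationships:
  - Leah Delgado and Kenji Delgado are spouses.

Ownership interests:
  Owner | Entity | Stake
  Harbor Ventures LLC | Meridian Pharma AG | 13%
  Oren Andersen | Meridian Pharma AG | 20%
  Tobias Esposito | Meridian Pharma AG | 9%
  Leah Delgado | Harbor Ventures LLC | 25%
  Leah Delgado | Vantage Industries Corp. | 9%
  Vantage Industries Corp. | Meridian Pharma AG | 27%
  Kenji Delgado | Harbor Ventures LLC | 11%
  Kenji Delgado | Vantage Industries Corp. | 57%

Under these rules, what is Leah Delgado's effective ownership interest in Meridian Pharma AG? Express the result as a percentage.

By spousal attribution (R2), Leah Delgado is treated as also owning Kenji Delgado's interest in Harbor Ventures LLC, giving 25% + 11% = 36%.
By spousal attribution (R2), Leah Delgado is treated as also owning Kenji Delgado's interest in Vantage Industries Corp, giving 9% + 57% = 66%.
Chain via Harbor Ventures LLC (R3): 36% × 13% = 4.68% of Meridian Pharma AG.
Chain via Vantage Industries Corp. (R3): 66% × 27% = 17.82% of Meridian Pharma AG.
Aggregating (R1): 4.68% + 17.82% = 22.5%.

22.5%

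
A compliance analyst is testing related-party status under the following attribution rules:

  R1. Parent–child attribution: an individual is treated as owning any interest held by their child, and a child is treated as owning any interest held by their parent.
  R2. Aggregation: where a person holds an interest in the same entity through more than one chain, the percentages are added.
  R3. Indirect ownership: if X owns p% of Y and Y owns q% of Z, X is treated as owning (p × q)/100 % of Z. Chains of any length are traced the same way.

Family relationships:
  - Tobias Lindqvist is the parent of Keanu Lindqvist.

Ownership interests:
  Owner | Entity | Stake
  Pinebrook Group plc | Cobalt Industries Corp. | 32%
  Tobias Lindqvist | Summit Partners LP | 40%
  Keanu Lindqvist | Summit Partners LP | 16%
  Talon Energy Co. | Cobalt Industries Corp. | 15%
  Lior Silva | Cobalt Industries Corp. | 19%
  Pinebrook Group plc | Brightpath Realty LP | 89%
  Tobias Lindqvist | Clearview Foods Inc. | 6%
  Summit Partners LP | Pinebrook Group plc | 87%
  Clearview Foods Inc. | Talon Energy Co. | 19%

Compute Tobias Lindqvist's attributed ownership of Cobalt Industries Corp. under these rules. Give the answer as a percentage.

15.7614%

By parent–child attribution (R1), Tobias Lindqvist is treated as also owning Keanu Lindqvist's interest in Summit Partners LP, giving 40% + 16% = 56%.
Chain via Clearview Foods Inc. → Talon Energy Co. (R3): 6% × 19% × 15% = 0.171% of Cobalt Industries Corp.
Chain via Summit Partners LP → Pinebrook Group plc (R3): 56% × 87% × 32% = 15.5904% of Cobalt Industries Corp.
Aggregating (R2): 0.171% + 15.5904% = 15.7614%.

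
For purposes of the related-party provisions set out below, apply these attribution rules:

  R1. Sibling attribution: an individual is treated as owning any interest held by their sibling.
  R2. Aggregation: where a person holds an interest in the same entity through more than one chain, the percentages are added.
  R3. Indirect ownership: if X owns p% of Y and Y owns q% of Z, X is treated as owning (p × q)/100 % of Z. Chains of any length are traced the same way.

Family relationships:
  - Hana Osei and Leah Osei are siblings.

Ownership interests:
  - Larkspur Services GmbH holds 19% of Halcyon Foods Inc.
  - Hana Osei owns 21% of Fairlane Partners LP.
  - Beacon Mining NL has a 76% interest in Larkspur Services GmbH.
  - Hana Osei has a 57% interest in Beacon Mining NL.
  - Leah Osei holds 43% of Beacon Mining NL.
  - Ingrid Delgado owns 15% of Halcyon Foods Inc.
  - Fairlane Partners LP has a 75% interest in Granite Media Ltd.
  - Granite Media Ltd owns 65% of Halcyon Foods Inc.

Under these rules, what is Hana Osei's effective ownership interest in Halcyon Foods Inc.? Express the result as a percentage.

By sibling attribution (R1), Hana Osei is treated as also owning Leah Osei's interest in Beacon Mining NL, giving 57% + 43% = 100%.
Chain via Beacon Mining NL → Larkspur Services GmbH (R3): 100% × 76% × 19% = 14.44% of Halcyon Foods Inc.
Chain via Fairlane Partners LP → Granite Media Ltd (R3): 21% × 75% × 65% = 10.2375% of Halcyon Foods Inc.
Aggregating (R2): 14.44% + 10.2375% = 24.6775%.

24.6775%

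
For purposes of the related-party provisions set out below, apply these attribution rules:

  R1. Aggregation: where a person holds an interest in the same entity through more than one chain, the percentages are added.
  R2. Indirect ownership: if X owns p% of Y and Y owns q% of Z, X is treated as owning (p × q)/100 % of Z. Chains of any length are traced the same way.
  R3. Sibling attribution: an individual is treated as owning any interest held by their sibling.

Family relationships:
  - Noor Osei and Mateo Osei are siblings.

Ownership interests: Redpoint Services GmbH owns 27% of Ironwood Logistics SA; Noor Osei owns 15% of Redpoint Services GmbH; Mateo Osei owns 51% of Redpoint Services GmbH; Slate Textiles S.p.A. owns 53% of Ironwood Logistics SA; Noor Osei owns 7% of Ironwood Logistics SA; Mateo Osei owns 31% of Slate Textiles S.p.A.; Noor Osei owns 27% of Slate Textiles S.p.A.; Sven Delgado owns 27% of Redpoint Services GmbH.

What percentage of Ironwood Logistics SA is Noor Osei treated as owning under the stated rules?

By sibling attribution (R3), Noor Osei is treated as also owning Mateo Osei's interest in Redpoint Services GmbH, giving 15% + 51% = 66%.
By sibling attribution (R3), Noor Osei is treated as also owning Mateo Osei's interest in Slate Textiles S.p.A, giving 27% + 31% = 58%.
Chain via Redpoint Services GmbH (R2): 66% × 27% = 17.82% of Ironwood Logistics SA.
Chain via Slate Textiles S.p.A. (R2): 58% × 53% = 30.74% of Ironwood Logistics SA.
Direct interest in Ironwood Logistics SA: 7%.
Aggregating (R1): 17.82% + 30.74% + 7% = 55.56%.

55.56%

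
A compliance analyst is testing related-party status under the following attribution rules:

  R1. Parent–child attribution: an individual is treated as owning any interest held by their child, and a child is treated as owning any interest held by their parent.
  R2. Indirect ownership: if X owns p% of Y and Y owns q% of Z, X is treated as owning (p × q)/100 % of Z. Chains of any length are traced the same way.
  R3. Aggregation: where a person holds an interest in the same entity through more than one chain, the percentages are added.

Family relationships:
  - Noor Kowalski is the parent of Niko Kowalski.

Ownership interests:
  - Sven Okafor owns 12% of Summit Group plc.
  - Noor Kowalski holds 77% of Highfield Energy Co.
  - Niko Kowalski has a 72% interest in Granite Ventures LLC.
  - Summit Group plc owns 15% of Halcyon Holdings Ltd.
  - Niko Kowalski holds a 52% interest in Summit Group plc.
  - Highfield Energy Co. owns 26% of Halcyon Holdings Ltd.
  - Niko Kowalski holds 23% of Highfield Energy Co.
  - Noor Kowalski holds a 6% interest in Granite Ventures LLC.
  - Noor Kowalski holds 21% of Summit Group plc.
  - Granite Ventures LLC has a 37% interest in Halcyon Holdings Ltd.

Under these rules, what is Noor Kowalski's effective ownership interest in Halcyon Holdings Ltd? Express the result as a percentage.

By parent–child attribution (R1), Noor Kowalski is treated as also owning Niko Kowalski's interest in Granite Ventures LLC, giving 6% + 72% = 78%.
By parent–child attribution (R1), Noor Kowalski is treated as also owning Niko Kowalski's interest in Summit Group plc, giving 21% + 52% = 73%.
By parent–child attribution (R1), Noor Kowalski is treated as also owning Niko Kowalski's interest in Highfield Energy Co, giving 77% + 23% = 100%.
Chain via Granite Ventures LLC (R2): 78% × 37% = 28.86% of Halcyon Holdings Ltd.
Chain via Summit Group plc (R2): 73% × 15% = 10.95% of Halcyon Holdings Ltd.
Chain via Highfield Energy Co. (R2): 100% × 26% = 26% of Halcyon Holdings Ltd.
Aggregating (R3): 28.86% + 10.95% + 26% = 65.81%.

65.81%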